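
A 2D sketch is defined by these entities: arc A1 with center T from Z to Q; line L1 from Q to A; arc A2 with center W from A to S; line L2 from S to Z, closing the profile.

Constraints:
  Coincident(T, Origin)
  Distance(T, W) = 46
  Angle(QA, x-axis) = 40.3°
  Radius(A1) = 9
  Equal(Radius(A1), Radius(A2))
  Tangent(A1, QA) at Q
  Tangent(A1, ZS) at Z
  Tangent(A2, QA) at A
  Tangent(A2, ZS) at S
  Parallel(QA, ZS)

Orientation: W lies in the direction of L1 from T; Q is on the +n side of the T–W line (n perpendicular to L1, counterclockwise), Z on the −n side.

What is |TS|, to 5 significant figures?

46.872

Tangency of A1 to both parallel lines with radius 9.0 puts Q and Z at T ± 9.0·n: Q = (-5.8211, 6.8640), Z = (5.8211, -6.8640). Equal radii place A and S the same way about W: A = W + 9.0·n = (29.262, 36.616), S = W − 9.0·n = (40.904, 22.888). Then |TS| = |S − T| = 46.872.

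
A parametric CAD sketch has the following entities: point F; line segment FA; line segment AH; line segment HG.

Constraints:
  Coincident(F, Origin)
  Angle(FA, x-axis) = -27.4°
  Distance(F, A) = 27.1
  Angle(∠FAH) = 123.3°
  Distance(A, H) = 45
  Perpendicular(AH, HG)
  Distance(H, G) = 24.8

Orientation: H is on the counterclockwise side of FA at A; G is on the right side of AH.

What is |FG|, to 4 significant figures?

76.40

∠FAH = 123.3°, so AH runs at -27.4° + (180° − 123.3°) = 29.30° from the x-axis; with |AH| = 45.0, H = A + 45.0·(cos 29.30°, sin 29.30°) = (63.30, 9.551). AH ⟂ HG; with |HG| = 24.8 on the right of AH, G = H + 24.8·(0.4894, -0.8721) = (75.44, -12.08). Then |FG| = |G − F| = 76.40.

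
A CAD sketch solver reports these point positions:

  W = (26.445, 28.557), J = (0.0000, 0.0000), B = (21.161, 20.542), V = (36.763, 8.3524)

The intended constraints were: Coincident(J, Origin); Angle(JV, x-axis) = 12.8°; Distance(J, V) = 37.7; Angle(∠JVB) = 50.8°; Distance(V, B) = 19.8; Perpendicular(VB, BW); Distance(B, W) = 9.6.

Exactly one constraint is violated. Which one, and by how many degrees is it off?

Perpendicular(VB, BW) — off by 4.60°.

J = (0.00, 0.00) ✓; JV at 12.80° ✓; |JV| = 37.70 ✓; ∠JVB = 50.80° ✓; |VB| = 19.80 ✓; ∠(VB, BW) = 85.40° ✗; |BW| = 9.600 ✓.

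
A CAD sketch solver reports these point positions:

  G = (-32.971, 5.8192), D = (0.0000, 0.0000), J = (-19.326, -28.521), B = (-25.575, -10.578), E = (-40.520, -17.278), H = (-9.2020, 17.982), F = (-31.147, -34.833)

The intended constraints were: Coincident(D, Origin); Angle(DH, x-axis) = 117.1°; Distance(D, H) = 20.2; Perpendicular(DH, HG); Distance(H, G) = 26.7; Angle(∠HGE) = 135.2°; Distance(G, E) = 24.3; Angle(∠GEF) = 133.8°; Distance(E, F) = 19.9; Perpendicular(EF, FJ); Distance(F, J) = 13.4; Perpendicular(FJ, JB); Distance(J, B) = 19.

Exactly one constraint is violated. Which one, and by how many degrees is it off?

Perpendicular(FJ, JB) — off by 8.90°.

D = (0.00, 0.00) ✓; DH at 117.1° ✓; |DH| = 20.20 ✓; ∠(DH, HG) = 90.00° ✓; |HG| = 26.70 ✓; ∠HGE = 135.2° ✓; |GE| = 24.30 ✓; ∠GEF = 133.8° ✓; |EF| = 19.90 ✓; ∠(EF, FJ) = 90.00° ✓; |FJ| = 13.40 ✓; ∠(FJ, JB) = 81.10° ✗; |JB| = 19.00 ✓.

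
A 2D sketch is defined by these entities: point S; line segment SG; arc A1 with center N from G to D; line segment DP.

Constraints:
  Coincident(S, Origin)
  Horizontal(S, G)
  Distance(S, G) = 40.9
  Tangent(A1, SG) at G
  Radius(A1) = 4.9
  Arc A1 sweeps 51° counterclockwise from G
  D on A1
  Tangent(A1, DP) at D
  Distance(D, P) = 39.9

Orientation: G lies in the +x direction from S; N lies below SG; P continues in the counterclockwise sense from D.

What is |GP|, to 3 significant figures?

43.7

S is at the origin; S and G share the same y with |SG| = 40.9 and G on the +x side, so G = (40.9, 0.00). Tangency of A1 to SG means the radius NG is perpendicular to SG, so N = G + (0, -4.9) = (40.9, -4.90). On A1, G sits at bearing 90° from N; a 51° counterclockwise sweep puts D at bearing 141°, so D = N + 4.9·(cos 141°, sin 141°) = (37.1, -1.82). The tangent condition forces ND to be normal to DP, so DP runs along (−sin 141°, cos 141°); with |DP| = 39.9, P = (12.0, -32.8). Then |GP| = |P − G| = 43.7.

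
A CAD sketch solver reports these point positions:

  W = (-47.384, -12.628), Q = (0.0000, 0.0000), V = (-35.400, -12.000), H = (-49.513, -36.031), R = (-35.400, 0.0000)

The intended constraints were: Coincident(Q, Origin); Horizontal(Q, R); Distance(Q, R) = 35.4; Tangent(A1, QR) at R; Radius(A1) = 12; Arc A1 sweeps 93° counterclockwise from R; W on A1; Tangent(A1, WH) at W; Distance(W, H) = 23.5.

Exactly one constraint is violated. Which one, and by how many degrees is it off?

Tangent(A1, WH) at W — off by 8.20°.

Q = (0.00, 0.00) ✓; Q.y = 0.00, R.y = 0.00 ✓; |QR| = 35.40 ✓; ∠(VR, RQ) = 90.00° ✓; |VR| = 12.00 ✓; bearing(V→W) − bearing(V→R) = 93.00° ✓; |VW| = 12.00 ✓; ∠(VW, WH) = 98.20° ✗; |WH| = 23.50 ✓.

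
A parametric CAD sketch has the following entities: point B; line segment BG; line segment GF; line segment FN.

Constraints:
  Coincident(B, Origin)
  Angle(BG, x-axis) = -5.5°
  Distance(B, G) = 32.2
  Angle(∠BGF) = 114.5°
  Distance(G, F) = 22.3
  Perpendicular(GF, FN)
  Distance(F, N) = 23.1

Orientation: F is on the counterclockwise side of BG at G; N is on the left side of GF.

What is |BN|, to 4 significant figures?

36.19

B is at the origin; BG runs at -5.5° with length 32.2, so G = 32.2·(cos -5.5°, sin -5.5°) = (32.05, -3.086). ∠BGF = 114.5°, so GF runs at -5.5° + (180° − 114.5°) = 60.00° from the x-axis; with |GF| = 22.3, F = G + 22.3·(cos 60.00°, sin 60.00°) = (43.20, 16.23). GF ⟂ FN; with |FN| = 23.1 on the left of GF, N = F + 23.1·(-0.8660, 0.5000) = (23.20, 27.78). Then |BN| = |N − B| = 36.19.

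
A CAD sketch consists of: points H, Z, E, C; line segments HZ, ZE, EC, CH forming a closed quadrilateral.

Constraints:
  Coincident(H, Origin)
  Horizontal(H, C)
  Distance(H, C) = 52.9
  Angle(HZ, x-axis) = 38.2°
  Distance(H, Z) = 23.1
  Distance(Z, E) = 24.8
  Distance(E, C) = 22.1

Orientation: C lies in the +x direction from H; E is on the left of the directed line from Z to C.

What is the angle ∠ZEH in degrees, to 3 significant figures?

12.6°

Checks: |ZE| = 24.80 ✓; |EC| = 22.10 ✓.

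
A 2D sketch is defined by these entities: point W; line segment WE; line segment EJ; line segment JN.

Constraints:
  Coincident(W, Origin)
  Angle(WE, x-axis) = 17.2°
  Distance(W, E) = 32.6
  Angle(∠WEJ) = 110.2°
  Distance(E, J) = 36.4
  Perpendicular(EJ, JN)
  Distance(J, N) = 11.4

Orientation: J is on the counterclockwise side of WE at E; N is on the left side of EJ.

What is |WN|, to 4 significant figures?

51.38

∠WEJ = 110.2°, so EJ runs at 17.2° + (180° − 110.2°) = 87.00° from the x-axis; with |EJ| = 36.4, J = E + 36.4·(cos 87.00°, sin 87.00°) = (33.05, 45.99). EJ ⟂ JN; with |JN| = 11.4 on the left of EJ, N = J + 11.4·(-0.9986, 0.05234) = (21.66, 46.59). Then |WN| = |N − W| = 51.38.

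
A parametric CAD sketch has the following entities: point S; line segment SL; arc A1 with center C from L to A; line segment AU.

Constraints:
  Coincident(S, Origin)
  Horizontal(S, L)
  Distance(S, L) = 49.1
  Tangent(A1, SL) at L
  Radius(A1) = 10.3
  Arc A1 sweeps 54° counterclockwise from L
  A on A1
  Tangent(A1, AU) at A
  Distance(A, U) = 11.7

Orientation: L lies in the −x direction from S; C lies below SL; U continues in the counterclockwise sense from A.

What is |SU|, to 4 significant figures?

65.76

S is at the origin; SL is horizontal with |SL| = 49.1 and L on the −x side, so L = (-49.10, 0.000). The tangent condition forces CL to be normal to SL, so C = L + (0, -10.3) = (-49.10, -10.30). On A1, L sits at bearing 90° from C; a 54° counterclockwise sweep puts A at bearing 144°, so A = C + 10.3·(cos 144°, sin 144°) = (-57.43, -4.246). Tangency of A1 to AU means the radius CA is perpendicular to AU, so AU runs along (−sin 144°, cos 144°); with |AU| = 11.7, U = (-64.31, -13.71). Then |SU| = |U − S| = 65.76.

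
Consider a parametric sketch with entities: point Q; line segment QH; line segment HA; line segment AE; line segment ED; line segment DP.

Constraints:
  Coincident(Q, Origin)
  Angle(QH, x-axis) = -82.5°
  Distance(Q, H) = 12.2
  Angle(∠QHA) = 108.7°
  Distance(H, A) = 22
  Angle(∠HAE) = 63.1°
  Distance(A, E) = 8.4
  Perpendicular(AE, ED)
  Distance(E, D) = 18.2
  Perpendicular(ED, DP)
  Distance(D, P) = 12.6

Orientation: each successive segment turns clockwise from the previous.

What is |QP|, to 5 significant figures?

26.231

Q is at the origin; QH runs at -82.5° with length 12.2, so H = (1.5924, -12.096). ∠QHA = 108.7° gives HA at -153.80° from the x-axis; with |HA| = 22.0, A = (-18.147, -21.809). ∠HAE = 63.1° gives AE at 89.300° from the x-axis; with |AE| = 8.4, E = (-18.045, -13.409). AE is perpendicular to ED, so ED runs at -0.70000°; with |ED| = 18.2, D = (0.15400, -13.632). The perpendicularity gives DP at right angles to ED, so DP runs at -90.700°; with |DP| = 12.6, P = (6.5737e-05, -26.231). Then |QP| = |P − Q| = 26.231.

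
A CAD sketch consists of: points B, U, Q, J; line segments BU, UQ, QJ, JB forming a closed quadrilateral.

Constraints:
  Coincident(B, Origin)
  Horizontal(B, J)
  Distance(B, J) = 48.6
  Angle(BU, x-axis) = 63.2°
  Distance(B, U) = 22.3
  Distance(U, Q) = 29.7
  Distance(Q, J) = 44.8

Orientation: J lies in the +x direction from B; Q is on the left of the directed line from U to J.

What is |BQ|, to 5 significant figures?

51.401

Checks: |UQ| = 29.70 ✓; |QJ| = 44.80 ✓.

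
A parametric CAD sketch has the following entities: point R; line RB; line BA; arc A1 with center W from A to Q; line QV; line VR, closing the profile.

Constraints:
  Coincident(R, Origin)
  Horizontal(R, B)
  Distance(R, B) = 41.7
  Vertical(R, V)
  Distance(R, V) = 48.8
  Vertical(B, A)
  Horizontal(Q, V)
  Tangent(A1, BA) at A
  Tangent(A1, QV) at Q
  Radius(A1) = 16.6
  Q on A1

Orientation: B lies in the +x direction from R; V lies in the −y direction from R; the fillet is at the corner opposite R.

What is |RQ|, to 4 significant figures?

54.88

R is at the origin; RB is horizontal with |RB| = 41.7 and B on the +x side, so B = (41.70, 0.000). R and V share the same x with |RV| = 48.8 and V on the −y side, so V = (0.000, -48.80). The virtual corner opposite R is at (41.70, -48.80). Since A1 is tangent to BA there, WA ⟂ BA and A1 meets QV tangentially, so WQ is at right angles to QV, with radius 16.6, so the center W sits 16.6 in from both sides at W = (25.10, -32.20). That places the tangent points at A = (41.70, -32.20) on BA and Q = (25.10, -48.80) on QV. Then |RQ| = |Q − R| = 54.88.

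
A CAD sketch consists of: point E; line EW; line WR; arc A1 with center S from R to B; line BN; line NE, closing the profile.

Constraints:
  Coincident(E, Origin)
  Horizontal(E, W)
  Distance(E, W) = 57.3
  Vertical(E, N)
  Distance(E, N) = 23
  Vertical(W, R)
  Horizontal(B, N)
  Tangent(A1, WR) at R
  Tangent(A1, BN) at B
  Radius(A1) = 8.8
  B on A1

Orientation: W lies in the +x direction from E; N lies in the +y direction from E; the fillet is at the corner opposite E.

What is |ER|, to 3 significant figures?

59.0

E is at the origin; E and W share the same y with |EW| = 57.3 and W on the +x side, so W = (57.3, 0.00). EN is vertical with |EN| = 23.0 and N on the +y side, so N = (0.00, 23.0). The virtual corner opposite E is at (57.3, 23.0). Since A1 is tangent to WR there, SR ⟂ WR and since A1 is tangent to BN there, SB ⟂ BN, with radius 8.8, so the center S sits 8.8 in from both sides at S = (48.5, 14.2). That places the tangent points at R = (57.3, 14.2) on WR and B = (48.5, 23.0) on BN. Then |ER| = |R − E| = 59.0.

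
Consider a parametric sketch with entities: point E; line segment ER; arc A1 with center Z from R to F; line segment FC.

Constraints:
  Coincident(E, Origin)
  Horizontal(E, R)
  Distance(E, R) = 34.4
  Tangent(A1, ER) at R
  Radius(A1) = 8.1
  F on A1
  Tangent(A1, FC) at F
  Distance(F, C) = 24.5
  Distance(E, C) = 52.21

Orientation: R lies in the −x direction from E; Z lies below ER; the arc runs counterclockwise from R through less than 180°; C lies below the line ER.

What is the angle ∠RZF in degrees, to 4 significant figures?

95.14°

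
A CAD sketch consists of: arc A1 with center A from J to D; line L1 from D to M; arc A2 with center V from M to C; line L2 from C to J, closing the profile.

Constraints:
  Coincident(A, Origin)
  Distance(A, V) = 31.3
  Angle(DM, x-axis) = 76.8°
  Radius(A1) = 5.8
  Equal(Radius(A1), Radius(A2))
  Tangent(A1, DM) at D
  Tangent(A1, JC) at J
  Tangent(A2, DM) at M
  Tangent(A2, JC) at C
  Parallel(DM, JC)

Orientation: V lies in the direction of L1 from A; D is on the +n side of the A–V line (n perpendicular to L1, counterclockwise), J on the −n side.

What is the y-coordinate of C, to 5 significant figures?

29.149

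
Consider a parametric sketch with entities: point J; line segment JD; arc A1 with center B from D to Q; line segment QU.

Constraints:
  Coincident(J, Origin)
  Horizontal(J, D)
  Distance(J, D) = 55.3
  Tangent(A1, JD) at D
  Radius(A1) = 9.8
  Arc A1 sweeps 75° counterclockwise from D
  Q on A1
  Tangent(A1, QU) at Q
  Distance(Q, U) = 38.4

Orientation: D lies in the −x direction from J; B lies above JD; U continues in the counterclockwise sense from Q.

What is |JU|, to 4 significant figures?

57.06

J is at the origin; JD is horizontal with |JD| = 55.3 and D on the −x side, so D = (-55.30, 0.000). The tangent condition forces BD to be normal to JD, so B = D + (0, 9.8) = (-55.30, 9.800). On A1, D sits at bearing -90° from B; a 75° counterclockwise sweep puts Q at bearing -15°, so Q = B + 9.8·(cos -15°, sin -15°) = (-45.83, 7.264). Since A1 is tangent to QU there, BQ ⟂ QU, so QU runs along (−sin -15°, cos -15°); with |QU| = 38.4, U = (-35.90, 44.36). Then |JU| = |U − J| = 57.06.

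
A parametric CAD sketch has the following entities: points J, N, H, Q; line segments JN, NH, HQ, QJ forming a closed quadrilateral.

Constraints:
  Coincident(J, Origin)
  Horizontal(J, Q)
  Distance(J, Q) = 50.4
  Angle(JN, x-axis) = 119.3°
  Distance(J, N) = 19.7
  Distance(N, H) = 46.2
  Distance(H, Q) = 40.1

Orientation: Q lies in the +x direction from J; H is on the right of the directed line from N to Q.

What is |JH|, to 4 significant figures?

26.62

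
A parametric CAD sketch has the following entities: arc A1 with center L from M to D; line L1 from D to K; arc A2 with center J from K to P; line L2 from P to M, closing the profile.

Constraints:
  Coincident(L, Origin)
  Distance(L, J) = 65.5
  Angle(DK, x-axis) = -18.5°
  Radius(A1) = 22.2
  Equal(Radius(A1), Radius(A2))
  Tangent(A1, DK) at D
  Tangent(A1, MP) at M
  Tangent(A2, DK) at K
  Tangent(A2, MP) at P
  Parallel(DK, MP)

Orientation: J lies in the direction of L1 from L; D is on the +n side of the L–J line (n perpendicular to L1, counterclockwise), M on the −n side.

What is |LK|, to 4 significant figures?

69.16

The slot axis is L1's direction at -18.5°, so u = (cos -18.5°, sin -18.5°) = (0.9483, -0.3173) and n = (−sin -18.5°, cos -18.5°) = (0.3173, 0.9483). L is at the origin and J lies 65.5 along u from L, so J = 65.5·u = (62.12, -20.78). Tangency of A1 to both parallel lines with radius 22.2 puts D and M at L ± 22.2·n: D = (7.044, 21.05), M = (-7.044, -21.05). Equal radii place K and P the same way about J: K = J + 22.2·n = (69.16, 0.2693), P = J − 22.2·n = (55.07, -41.84). Then |LK| = |K − L| = 69.16.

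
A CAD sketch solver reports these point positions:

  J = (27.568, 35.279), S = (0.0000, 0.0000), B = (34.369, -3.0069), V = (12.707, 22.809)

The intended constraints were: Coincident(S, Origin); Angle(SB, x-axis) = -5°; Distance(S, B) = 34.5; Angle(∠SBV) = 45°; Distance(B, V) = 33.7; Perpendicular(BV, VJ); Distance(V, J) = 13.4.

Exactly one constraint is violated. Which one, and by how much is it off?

Distance(V, J) = 13.4 — off by 6.00.

S = (0.00, 0.00) ✓; SB at -5.000° ✓; |SB| = 34.50 ✓; ∠SBV = 45.00° ✓; |BV| = 33.70 ✓; ∠(BV, VJ) = 90.00° ✓; |VJ| = 19.40 ✗.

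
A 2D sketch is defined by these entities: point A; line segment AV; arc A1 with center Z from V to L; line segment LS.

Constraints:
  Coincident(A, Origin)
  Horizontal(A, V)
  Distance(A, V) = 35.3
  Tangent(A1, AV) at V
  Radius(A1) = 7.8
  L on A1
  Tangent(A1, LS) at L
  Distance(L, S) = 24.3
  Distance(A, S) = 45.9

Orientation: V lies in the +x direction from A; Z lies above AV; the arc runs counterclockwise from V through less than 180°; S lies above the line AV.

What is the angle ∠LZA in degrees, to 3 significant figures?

167°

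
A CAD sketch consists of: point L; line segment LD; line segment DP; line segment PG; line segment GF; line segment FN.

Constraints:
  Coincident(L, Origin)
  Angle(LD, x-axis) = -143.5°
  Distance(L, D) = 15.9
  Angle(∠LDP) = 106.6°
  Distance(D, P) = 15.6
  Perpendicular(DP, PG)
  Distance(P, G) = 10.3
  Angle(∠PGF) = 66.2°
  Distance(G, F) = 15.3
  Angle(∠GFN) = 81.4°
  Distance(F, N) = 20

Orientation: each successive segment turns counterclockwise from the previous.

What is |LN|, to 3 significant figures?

32.7

L is at the origin; LD runs at -143.5° with length 15.9, so D = (-12.8, -9.46). ∠LDP = 106.6° gives DP at -70.1° from the x-axis; with |DP| = 15.6, P = (-7.47, -24.1). DP is perpendicular to PG, so PG runs at 19.9°; with |PG| = 10.3, G = (2.21, -20.6). ∠PGF = 66.2° gives GF at 134° from the x-axis; with |GF| = 15.3, F = (-8.36, -9.56). ∠GFN = 81.4° gives FN at -128° from the x-axis; with |FN| = 20.0, N = (-20.6, -25.4). Then |LN| = |N − L| = 32.7.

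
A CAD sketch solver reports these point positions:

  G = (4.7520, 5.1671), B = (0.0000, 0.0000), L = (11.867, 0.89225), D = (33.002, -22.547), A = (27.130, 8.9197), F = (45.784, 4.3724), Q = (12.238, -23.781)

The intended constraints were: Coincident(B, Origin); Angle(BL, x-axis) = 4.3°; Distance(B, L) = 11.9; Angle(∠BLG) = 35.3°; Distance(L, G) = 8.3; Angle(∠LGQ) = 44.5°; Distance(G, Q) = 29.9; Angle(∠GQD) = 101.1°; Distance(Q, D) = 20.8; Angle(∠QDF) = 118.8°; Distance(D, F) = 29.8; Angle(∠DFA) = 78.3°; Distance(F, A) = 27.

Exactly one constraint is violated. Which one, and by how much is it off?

Distance(F, A) = 27 — off by 7.80.

B = (0.00, 0.00) ✓; BL at 4.300° ✓; |BL| = 11.90 ✓; ∠BLG = 35.30° ✓; |LG| = 8.300 ✓; ∠LGQ = 44.50° ✓; |GQ| = 29.90 ✓; ∠GQD = 101.1° ✓; |QD| = 20.80 ✓; ∠QDF = 118.8° ✓; |DF| = 29.80 ✓; ∠DFA = 78.30° ✓; |FA| = 19.20 ✗.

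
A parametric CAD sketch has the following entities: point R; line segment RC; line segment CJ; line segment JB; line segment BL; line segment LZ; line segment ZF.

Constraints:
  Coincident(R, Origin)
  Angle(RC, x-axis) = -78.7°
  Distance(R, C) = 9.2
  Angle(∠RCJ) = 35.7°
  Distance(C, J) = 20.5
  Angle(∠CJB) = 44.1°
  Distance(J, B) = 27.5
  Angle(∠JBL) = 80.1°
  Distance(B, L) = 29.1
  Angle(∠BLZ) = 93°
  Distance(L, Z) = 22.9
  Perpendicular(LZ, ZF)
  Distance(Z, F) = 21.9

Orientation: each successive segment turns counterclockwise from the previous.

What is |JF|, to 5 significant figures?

4.8118

∠BLZ = 93.0° gives LZ at 28.400° from the x-axis; with |LZ| = 22.9, Z = (19.990, -14.378). The perpendicularity gives ZF at right angles to LZ, so ZF runs at 118.40°; with |ZF| = 21.9, F = (9.5740, 4.8863). Then |JF| = |F − J| = 4.8118.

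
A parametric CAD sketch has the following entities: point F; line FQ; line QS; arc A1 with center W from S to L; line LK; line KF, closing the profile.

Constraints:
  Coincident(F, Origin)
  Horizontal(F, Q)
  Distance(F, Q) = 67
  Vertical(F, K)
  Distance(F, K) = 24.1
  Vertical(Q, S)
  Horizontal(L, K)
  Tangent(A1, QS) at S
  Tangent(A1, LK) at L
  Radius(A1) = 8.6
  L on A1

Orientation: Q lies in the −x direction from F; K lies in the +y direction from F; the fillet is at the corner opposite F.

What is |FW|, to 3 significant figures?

60.4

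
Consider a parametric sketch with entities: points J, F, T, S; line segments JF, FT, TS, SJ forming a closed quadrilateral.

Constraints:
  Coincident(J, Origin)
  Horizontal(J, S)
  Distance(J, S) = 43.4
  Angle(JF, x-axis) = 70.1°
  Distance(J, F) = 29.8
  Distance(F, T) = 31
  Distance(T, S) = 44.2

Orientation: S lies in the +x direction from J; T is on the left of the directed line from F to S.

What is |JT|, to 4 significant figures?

57.19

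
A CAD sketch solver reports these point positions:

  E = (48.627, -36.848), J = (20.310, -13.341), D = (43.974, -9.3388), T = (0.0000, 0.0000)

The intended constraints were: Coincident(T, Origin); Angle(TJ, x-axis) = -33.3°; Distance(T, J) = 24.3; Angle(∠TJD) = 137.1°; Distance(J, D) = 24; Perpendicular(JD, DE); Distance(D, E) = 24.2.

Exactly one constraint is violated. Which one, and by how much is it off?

Distance(D, E) = 24.2 — off by 3.70.

T = (0.00, 0.00) ✓; TJ at -33.30° ✓; |TJ| = 24.30 ✓; ∠TJD = 137.1° ✓; |JD| = 24.00 ✓; ∠(JD, DE) = 90.00° ✓; |DE| = 27.90 ✗.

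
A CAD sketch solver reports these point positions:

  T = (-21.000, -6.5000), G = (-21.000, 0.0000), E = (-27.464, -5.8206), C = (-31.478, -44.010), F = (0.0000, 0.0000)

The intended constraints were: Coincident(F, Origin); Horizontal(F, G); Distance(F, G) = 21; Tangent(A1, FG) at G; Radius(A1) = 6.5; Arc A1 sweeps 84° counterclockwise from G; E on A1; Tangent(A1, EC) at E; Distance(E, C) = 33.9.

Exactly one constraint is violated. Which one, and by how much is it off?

Distance(E, C) = 33.9 — off by 4.50.

F = (0.00, 0.00) ✓; F.y = 0.00, G.y = 0.00 ✓; |FG| = 21.00 ✓; ∠(TG, GF) = 90.00° ✓; |TG| = 6.500 ✓; bearing(T→E) − bearing(T→G) = 84.00° ✓; |TE| = 6.500 ✓; ∠(TE, EC) = 90.00° ✓; |EC| = 38.40 ✗.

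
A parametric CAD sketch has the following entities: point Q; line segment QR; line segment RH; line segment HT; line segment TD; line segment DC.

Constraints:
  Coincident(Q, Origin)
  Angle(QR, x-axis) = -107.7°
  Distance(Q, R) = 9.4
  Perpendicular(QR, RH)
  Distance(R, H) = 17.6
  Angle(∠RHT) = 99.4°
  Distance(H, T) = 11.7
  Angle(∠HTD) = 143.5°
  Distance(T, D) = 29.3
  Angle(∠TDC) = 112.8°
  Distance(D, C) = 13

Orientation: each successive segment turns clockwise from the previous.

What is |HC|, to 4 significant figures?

44.03

∠HTD = 143.5° gives TD at 45.20° from the x-axis; with |TD| = 29.3, D = (2.710, 28.76). ∠TDC = 112.8° gives DC at -22.00° from the x-axis; with |DC| = 13.0, C = (14.76, 23.89). Then |HC| = |C − H| = 44.03.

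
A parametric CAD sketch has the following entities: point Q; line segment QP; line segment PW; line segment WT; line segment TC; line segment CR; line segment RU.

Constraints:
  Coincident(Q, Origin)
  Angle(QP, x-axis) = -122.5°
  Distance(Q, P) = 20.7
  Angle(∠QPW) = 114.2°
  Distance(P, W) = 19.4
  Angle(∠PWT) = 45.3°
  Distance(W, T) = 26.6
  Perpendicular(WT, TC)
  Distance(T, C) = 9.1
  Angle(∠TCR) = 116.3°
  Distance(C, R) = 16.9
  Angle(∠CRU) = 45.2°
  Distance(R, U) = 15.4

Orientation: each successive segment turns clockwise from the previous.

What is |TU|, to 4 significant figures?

10.45

∠TCR = 116.3° gives CR at -116.7° from the x-axis; with |CR| = 16.9, R = (-11.19, -21.01). ∠CRU = 45.2° gives RU at 108.5° from the x-axis; with |RU| = 15.4, U = (-16.08, -6.411). Then |TU| = |U − T| = 10.45.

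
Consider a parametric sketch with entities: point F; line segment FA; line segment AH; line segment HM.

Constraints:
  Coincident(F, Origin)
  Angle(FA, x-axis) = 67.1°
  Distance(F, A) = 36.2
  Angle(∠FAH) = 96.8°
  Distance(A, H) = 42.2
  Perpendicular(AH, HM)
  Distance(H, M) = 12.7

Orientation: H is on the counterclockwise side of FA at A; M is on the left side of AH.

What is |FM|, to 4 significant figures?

51.97

F is at the origin; FA runs at 67.1° with length 36.2, so A = 36.2·(cos 67.1°, sin 67.1°) = (14.09, 33.35). ∠FAH = 96.8°, so AH runs at 67.1° + (180° − 96.8°) = 150.3° from the x-axis; with |AH| = 42.2, H = A + 42.2·(cos 150.3°, sin 150.3°) = (-22.57, 54.26). AH is perpendicular to HM; with |HM| = 12.7 on the left of AH, M = H + 12.7·(-0.4955, -0.8686) = (-28.86, 43.22). Then |FM| = |M − F| = 51.97.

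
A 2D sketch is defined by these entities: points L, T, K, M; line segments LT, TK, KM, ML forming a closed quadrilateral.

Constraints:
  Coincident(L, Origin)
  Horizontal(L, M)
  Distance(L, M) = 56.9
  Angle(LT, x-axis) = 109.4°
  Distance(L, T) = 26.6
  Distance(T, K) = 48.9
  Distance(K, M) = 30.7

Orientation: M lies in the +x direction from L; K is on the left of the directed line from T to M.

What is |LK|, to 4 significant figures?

47.58

L is at the origin; LM is horizontal with |LM| = 56.9 and M in +x, so M = (56.9, 0). LT runs at 109.4° with |LT| = 26.6, so T = (-8.835, 25.09). K is determined by |TK| = 48.9 and |KM| = 30.7 together: it lies at the intersection of circle(T, 48.9) and circle(M, 30.7). With |TM| = 70.36, the foot of the radical line on TM is 45.48 from T and the perpendicular offset is √(48.9² − 45.48²) = 17.98. Taking the left-of-TM solution: K = (40.06, 25.67).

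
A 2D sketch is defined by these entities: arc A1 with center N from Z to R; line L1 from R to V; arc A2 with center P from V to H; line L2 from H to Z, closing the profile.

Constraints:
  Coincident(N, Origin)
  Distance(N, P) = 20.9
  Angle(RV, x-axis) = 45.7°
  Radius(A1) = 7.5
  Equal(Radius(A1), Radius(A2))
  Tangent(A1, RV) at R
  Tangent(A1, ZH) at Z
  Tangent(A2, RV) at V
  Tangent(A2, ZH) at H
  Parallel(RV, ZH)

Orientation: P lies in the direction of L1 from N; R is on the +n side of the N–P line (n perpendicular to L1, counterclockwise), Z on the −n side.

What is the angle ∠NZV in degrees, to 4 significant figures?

54.33°

The slot axis is L1's direction at 45.7°, so u = (cos 45.7°, sin 45.7°) = (0.6984, 0.7157) and n = (−sin 45.7°, cos 45.7°) = (-0.7157, 0.6984). N is at the origin and P lies 20.9 along u from N, so P = 20.9·u = (14.60, 14.96). Tangency of A1 to both parallel lines with radius 7.5 puts R and Z at N ± 7.5·n: R = (-5.368, 5.238), Z = (5.368, -5.238). Equal radii place V and H the same way about P: V = P + 7.5·n = (9.229, 20.20), H = P − 7.5·n = (19.96, 9.720). Then cos ∠NZV = ZN·ZV / (|ZN||ZV|), giving 54.33°.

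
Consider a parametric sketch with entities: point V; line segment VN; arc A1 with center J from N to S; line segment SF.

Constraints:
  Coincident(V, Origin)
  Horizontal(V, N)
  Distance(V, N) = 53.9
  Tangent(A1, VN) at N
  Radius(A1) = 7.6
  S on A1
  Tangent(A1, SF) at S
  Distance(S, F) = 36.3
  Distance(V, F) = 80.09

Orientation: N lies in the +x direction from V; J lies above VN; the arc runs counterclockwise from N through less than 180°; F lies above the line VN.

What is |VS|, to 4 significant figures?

61.66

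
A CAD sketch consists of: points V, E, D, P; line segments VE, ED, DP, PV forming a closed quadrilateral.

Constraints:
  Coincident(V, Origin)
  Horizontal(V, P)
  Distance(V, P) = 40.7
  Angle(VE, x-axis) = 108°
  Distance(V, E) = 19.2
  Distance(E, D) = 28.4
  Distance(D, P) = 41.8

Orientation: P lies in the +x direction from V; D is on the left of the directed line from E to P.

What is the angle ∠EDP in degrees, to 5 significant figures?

88.897°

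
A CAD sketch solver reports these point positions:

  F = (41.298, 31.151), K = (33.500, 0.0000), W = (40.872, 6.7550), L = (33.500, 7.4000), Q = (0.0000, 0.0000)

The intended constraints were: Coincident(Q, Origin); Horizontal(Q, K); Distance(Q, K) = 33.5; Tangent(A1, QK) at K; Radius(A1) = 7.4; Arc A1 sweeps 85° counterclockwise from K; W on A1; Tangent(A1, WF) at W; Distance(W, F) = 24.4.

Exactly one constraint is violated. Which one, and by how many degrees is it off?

Tangent(A1, WF) at W — off by 4.00°.

Q = (0.00, 0.00) ✓; Q.y = 0.00, K.y = 0.00 ✓; |QK| = 33.50 ✓; ∠(LK, KQ) = 90.00° ✓; |LK| = 7.400 ✓; bearing(L→W) − bearing(L→K) = 85.00° ✓; |LW| = 7.400 ✓; ∠(LW, WF) = 86.00° ✗; |WF| = 24.40 ✓.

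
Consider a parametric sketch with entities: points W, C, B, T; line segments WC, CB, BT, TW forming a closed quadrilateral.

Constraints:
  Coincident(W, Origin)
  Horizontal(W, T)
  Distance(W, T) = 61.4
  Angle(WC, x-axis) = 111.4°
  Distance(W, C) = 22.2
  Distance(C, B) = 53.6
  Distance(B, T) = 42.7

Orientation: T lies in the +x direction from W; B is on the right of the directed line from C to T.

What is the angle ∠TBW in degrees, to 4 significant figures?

107.9°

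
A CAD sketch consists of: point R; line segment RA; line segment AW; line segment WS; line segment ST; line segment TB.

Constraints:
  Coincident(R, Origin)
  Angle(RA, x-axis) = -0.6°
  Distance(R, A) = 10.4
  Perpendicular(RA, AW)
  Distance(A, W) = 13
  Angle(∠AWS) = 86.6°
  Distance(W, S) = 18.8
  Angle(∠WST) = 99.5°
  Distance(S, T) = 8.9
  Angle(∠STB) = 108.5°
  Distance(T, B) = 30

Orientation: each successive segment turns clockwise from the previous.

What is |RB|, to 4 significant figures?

20.30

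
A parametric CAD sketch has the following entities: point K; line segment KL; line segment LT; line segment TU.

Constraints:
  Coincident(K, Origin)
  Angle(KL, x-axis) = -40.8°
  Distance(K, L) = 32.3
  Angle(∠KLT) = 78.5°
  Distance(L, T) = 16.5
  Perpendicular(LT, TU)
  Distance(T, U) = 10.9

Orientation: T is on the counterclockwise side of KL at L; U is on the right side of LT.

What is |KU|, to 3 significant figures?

43.7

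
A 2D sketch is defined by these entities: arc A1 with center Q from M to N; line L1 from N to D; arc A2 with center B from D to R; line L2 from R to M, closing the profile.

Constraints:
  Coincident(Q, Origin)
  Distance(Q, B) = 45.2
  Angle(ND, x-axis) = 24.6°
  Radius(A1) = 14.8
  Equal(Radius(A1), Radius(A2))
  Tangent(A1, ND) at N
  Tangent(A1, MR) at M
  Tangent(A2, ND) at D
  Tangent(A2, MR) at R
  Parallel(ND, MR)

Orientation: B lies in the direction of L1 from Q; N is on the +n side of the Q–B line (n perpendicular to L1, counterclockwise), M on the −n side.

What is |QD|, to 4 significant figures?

47.56

Tangency of A1 to both parallel lines with radius 14.8 puts N and M at Q ± 14.8·n: N = (-6.161, 13.46), M = (6.161, -13.46). Equal radii place D and R the same way about B: D = B + 14.8·n = (34.94, 32.27), R = B − 14.8·n = (47.26, 5.359). Then |QD| = |D − Q| = 47.56.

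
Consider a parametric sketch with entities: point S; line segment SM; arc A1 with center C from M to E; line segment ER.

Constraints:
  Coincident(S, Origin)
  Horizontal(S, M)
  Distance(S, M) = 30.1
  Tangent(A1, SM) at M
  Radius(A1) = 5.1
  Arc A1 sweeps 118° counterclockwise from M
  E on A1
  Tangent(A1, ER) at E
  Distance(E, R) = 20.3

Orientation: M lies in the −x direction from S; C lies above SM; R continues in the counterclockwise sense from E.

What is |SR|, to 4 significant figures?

43.36

S is at the origin; S and M share the same y with |SM| = 30.1 and M on the −x side, so M = (-30.10, 0.000). Tangency of A1 to SM means the radius CM is perpendicular to SM, so C = M + (0, 5.1) = (-30.10, 5.100). On A1, M sits at bearing -90° from C; a 118° counterclockwise sweep puts E at bearing 28°, so E = C + 5.1·(cos 28°, sin 28°) = (-25.60, 7.494). Since A1 is tangent to ER there, CE ⟂ ER, so ER runs along (−sin 28°, cos 28°); with |ER| = 20.3, R = (-35.13, 25.42). Then |SR| = |R − S| = 43.36.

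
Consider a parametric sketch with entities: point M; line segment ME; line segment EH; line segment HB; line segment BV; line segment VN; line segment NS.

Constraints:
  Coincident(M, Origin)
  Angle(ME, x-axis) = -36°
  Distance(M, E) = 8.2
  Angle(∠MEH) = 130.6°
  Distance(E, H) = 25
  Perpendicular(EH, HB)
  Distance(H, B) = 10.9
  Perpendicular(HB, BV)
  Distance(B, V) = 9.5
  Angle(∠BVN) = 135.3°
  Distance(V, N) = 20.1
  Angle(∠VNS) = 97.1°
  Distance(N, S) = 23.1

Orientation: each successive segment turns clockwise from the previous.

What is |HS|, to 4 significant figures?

23.62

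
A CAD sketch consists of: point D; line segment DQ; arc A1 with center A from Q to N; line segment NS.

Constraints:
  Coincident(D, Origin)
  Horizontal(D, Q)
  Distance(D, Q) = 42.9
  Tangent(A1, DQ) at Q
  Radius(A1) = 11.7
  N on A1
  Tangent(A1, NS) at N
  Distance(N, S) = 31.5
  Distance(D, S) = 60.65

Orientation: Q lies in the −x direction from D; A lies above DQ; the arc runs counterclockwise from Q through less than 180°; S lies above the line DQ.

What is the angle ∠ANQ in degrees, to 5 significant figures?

36.922°

Checks: |AN| = 11.70 ✓; ∠(AN, NS) = 90.00° ✓; |NS| = 31.50 ✓; |DS| = 60.65 ✓.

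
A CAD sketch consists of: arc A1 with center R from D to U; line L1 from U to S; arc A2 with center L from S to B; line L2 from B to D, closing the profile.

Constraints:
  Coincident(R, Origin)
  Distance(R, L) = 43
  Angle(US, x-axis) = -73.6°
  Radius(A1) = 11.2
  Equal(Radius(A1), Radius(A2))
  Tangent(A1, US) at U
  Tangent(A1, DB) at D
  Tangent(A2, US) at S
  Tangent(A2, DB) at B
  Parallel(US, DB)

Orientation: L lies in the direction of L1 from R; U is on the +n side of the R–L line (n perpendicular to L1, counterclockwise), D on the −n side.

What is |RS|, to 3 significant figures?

44.4

Tangency of A1 to both parallel lines with radius 11.2 puts U and D at R ± 11.2·n: U = (10.7, 3.16), D = (-10.7, -3.16). Equal radii place S and B the same way about L: S = L + 11.2·n = (22.9, -38.1), B = L − 11.2·n = (1.40, -44.4). Then |RS| = |S − R| = 44.4.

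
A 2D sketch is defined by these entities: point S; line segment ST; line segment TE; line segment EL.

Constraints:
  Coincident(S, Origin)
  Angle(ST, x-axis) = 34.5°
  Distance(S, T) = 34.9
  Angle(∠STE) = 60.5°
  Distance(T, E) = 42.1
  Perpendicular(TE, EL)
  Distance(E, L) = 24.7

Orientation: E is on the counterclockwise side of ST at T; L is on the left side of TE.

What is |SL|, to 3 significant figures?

25.6

S is at the origin; ST runs at 34.5° with length 34.9, so T = 34.9·(cos 34.5°, sin 34.5°) = (28.8, 19.8). ∠STE = 60.5°, so TE runs at 34.5° + (180° − 60.5°) = 154° from the x-axis; with |TE| = 42.1, E = T + 42.1·(cos 154°, sin 154°) = (-9.08, 38.2). TE is perpendicular to EL; with |EL| = 24.7 on the left of TE, L = E + 24.7·(-0.438, -0.899) = (-19.9, 16.0). Then |SL| = |L − S| = 25.6.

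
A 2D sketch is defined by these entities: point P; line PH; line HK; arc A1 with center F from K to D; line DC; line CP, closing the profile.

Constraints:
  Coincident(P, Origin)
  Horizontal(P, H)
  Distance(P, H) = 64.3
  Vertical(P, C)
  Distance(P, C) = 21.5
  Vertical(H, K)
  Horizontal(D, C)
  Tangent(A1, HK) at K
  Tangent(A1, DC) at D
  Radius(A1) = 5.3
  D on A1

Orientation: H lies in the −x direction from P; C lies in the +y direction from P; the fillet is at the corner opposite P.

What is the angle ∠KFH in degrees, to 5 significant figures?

71.884°

P is at the origin; P and H share the same y with |PH| = 64.3 and H on the −x side, so H = (-64.300, 0.0000). P and C share the same x with |PC| = 21.5 and C on the +y side, so C = (0.0000, 21.500). The virtual corner opposite P is at (-64.300, 21.500). Tangency of A1 to HK means the radius FK is perpendicular to HK and since A1 is tangent to DC there, FD ⟂ DC, with radius 5.3, so the center F sits 5.3 in from both sides at F = (-59.000, 16.200). That places the tangent points at K = (-64.300, 16.200) on HK and D = (-59.000, 21.500) on DC. Then cos ∠KFH = FK·FH / (|FK||FH|), giving 71.884°.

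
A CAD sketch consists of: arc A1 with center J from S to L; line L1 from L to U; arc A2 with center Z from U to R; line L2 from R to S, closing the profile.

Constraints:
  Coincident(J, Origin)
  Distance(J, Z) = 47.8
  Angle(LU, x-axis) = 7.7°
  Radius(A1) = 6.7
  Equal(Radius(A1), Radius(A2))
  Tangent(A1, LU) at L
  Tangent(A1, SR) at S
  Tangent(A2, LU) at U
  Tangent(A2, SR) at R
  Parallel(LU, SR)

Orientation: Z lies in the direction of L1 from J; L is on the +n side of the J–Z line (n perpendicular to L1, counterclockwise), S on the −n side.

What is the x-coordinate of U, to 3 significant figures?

46.5

The slot axis is L1's direction at 7.7°, so u = (cos 7.7°, sin 7.7°) = (0.991, 0.134) and n = (−sin 7.7°, cos 7.7°) = (-0.134, 0.991). J is at the origin and Z lies 47.8 along u from J, so Z = 47.8·u = (47.4, 6.40). Tangency of A1 to both parallel lines with radius 6.7 puts L and S at J ± 6.7·n: L = (-0.898, 6.64), S = (0.898, -6.64). Equal radii place U and R the same way about Z: U = Z + 6.7·n = (46.5, 13.0), R = Z − 6.7·n = (48.3, -0.235). So U.x = 46.5.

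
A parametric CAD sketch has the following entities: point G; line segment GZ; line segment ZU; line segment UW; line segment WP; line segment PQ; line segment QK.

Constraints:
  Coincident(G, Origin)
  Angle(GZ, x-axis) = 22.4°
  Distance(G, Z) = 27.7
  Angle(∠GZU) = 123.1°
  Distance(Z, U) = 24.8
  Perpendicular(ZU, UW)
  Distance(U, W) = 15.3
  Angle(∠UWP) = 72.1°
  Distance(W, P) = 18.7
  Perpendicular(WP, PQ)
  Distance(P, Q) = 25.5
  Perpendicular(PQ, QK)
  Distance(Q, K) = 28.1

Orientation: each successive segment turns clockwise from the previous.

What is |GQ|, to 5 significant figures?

48.332

G is at the origin; GZ runs at 22.4° with length 27.7, so Z = (25.610, 10.556). ∠GZU = 123.1° gives ZU at -34.500° from the x-axis; with |ZU| = 24.8, U = (46.048, -3.4912). ZU is perpendicular to UW, so UW runs at -124.50°; with |UW| = 15.3, W = (37.382, -16.100). ∠UWP = 72.1° gives WP at 127.60° from the x-axis; with |WP| = 18.7, P = (25.973, -1.2845). The perpendicularity gives PQ at right angles to WP, so PQ runs at 37.600°; with |PQ| = 25.5, Q = (46.176, 14.274). Then |GQ| = |Q − G| = 48.332.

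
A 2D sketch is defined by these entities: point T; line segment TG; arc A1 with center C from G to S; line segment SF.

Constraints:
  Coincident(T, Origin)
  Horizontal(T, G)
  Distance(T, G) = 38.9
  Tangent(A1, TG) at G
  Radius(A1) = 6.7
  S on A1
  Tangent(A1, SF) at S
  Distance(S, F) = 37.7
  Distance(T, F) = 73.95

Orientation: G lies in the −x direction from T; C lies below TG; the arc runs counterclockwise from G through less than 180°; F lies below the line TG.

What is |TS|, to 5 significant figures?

44.545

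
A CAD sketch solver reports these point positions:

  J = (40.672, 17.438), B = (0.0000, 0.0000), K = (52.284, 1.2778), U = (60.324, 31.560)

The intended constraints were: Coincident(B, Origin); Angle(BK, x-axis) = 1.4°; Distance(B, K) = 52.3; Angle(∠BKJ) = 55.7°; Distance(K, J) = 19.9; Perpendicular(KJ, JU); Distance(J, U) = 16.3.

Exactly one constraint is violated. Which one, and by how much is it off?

Distance(J, U) = 16.3 — off by 7.90.

B = (0.00, 0.00) ✓; BK at 1.400° ✓; |BK| = 52.30 ✓; ∠BKJ = 55.70° ✓; |KJ| = 19.90 ✓; ∠(KJ, JU) = 90.00° ✓; |JU| = 24.20 ✗.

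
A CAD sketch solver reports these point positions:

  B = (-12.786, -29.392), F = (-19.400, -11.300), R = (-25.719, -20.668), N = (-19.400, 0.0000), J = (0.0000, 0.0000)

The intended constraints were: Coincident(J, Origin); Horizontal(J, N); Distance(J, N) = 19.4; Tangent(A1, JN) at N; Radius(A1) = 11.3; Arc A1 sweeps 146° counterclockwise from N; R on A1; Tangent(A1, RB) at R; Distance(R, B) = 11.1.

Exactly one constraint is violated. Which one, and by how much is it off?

Distance(R, B) = 11.1 — off by 4.50.

J = (0.00, 0.00) ✓; J.y = 0.00, N.y = 0.00 ✓; |JN| = 19.40 ✓; ∠(FN, NJ) = 90.00° ✓; |FN| = 11.30 ✓; bearing(F→R) − bearing(F→N) = 146.0° ✓; |FR| = 11.30 ✓; ∠(FR, RB) = 90.00° ✓; |RB| = 15.60 ✗.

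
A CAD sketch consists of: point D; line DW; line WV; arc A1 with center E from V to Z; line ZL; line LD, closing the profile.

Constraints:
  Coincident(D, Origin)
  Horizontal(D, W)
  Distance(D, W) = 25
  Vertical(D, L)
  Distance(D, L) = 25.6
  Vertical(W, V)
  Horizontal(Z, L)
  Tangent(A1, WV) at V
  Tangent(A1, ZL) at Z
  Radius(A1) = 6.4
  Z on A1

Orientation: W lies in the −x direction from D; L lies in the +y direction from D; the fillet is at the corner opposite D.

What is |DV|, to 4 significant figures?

31.52

D is at the origin; D and W share the same y with |DW| = 25.0 and W on the −x side, so W = (-25.00, 0.000). D and L share the same x with |DL| = 25.6 and L on the +y side, so L = (0.000, 25.60). The virtual corner opposite D is at (-25.00, 25.60). A1 meets WV tangentially, so EV is at right angles to WV and A1 meets ZL tangentially, so EZ is at right angles to ZL, with radius 6.4, so the center E sits 6.4 in from both sides at E = (-18.60, 19.20). That places the tangent points at V = (-25.00, 19.20) on WV and Z = (-18.60, 25.60) on ZL. Then |DV| = |V − D| = 31.52.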